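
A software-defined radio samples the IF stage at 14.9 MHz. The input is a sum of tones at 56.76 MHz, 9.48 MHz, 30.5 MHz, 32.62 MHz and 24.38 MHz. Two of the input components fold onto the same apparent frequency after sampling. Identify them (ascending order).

fs/2 = 7.45 MHz.
56.76 MHz mod fs = 12.06 MHz.
12.06 MHz > fs/2 = 7.45 MHz, folds to fs − 12.06 MHz = 2.84 MHz.
9.48 MHz > fs/2 = 7.45 MHz, folds to fs − 9.48 MHz = 5.42 MHz.
30.5 MHz mod fs = 0.7 MHz.
0.7 MHz ≤ fs/2 = 7.45 MHz, appears at 0.7 MHz.
32.62 MHz mod fs = 2.82 MHz.
2.82 MHz ≤ fs/2 = 7.45 MHz, appears at 2.82 MHz.
24.38 MHz mod fs = 9.48 MHz.
9.48 MHz > fs/2 = 7.45 MHz, folds to fs − 9.48 MHz = 5.42 MHz.
9.48 MHz and 24.38 MHz both map to 5.42 MHz.

9.48 MHz, 24.38 MHz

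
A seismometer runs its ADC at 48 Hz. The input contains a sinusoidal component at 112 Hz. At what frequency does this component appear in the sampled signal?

112 Hz mod fs = 16 Hz.
16 Hz ≤ fs/2 = 24 Hz, appears at 16 Hz.

16 Hz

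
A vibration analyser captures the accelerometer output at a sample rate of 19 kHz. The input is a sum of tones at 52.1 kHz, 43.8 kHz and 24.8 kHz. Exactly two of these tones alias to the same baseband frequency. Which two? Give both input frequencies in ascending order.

fs/2 = 9.5 kHz.
52.1 kHz mod fs = 14.1 kHz.
14.1 kHz > fs/2 = 9.5 kHz, folds to fs − 14.1 kHz = 4.9 kHz.
43.8 kHz mod fs = 5.8 kHz.
5.8 kHz ≤ fs/2 = 9.5 kHz, appears at 5.8 kHz.
24.8 kHz mod fs = 5.8 kHz.
5.8 kHz ≤ fs/2 = 9.5 kHz, appears at 5.8 kHz.
24.8 kHz and 43.8 kHz both map to 5.8 kHz.

24.8 kHz, 43.8 kHz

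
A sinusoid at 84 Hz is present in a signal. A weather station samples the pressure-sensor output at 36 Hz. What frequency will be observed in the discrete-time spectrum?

84 Hz mod fs = 12 Hz.
12 Hz ≤ fs/2 = 18 Hz, appears at 12 Hz.

12 Hz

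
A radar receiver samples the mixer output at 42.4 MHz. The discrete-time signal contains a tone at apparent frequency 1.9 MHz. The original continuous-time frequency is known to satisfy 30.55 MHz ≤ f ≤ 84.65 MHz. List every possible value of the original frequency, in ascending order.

Frequencies that alias to 1.9 MHz are k·fs ± 1.9 MHz for integer k ≥ 0.
k=0: 1.9 MHz.
k=1: 40.5 MHz, 44.3 MHz.
k=2: 82.9 MHz, 86.7 MHz.
k=3: 125.3 MHz, 129.1 MHz.
Within [30.55 MHz, 84.65 MHz]: 40.5 MHz, 44.3 MHz, 82.9 MHz.

40.5 MHz, 44.3 MHz, 82.9 MHz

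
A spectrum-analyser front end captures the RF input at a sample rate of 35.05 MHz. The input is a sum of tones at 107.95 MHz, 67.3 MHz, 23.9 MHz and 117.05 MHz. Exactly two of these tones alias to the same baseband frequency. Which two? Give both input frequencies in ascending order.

fs/2 = 17.525 MHz.
107.95 MHz mod fs = 2.8 MHz.
2.8 MHz ≤ fs/2 = 17.525 MHz, appears at 2.8 MHz.
67.3 MHz mod fs = 32.25 MHz.
32.25 MHz > fs/2 = 17.525 MHz, folds to fs − 32.25 MHz = 2.8 MHz.
23.9 MHz > fs/2 = 17.525 MHz, folds to fs − 23.9 MHz = 11.15 MHz.
117.05 MHz mod fs = 11.9 MHz.
11.9 MHz ≤ fs/2 = 17.525 MHz, appears at 11.9 MHz.
67.3 MHz and 107.95 MHz both map to 2.8 MHz.

67.3 MHz, 107.95 MHz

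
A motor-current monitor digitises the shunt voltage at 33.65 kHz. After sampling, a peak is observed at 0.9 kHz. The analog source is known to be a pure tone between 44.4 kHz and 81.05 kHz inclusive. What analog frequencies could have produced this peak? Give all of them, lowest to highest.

Frequencies that alias to 0.9 kHz are k·fs ± 0.9 kHz for integer k ≥ 0.
k=0: 0.9 kHz.
k=1: 32.75 kHz, 34.55 kHz.
k=2: 66.4 kHz, 68.2 kHz.
k=3: 100.05 kHz, 101.85 kHz.
Within [44.4 kHz, 81.05 kHz]: 66.4 kHz, 68.2 kHz.

66.4 kHz, 68.2 kHz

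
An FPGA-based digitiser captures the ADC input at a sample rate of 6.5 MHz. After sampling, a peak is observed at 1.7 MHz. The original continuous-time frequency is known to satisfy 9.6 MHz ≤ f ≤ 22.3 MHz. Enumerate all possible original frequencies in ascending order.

Frequencies that alias to 1.7 MHz are k·fs ± 1.7 MHz for integer k ≥ 0.
k=0: 1.7 MHz.
k=1: 4.8 MHz, 8.2 MHz.
k=2: 11.3 MHz, 14.7 MHz.
k=3: 17.8 MHz, 21.2 MHz.
k=4: 24.3 MHz, 27.7 MHz.
Within [9.6 MHz, 22.3 MHz]: 11.3 MHz, 14.7 MHz, 17.8 MHz, 21.2 MHz.

11.3 MHz, 14.7 MHz, 17.8 MHz, 21.2 MHz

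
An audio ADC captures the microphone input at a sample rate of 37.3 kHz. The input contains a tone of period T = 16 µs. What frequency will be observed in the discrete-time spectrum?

12.1 kHz

T = 16 µs → f = 1/T = 62.5 kHz.
62.5 kHz mod fs = 25.2 kHz.
25.2 kHz > fs/2 = 18.65 kHz, folds to fs − 25.2 kHz = 12.1 kHz.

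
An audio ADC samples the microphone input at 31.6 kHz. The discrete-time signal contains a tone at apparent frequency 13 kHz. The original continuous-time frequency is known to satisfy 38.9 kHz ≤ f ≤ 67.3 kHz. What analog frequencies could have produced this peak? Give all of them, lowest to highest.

Frequencies that alias to 13 kHz are k·fs ± 13 kHz for integer k ≥ 0.
k=0: 13 kHz.
k=1: 18.6 kHz, 44.6 kHz.
k=2: 50.2 kHz, 76.2 kHz.
k=3: 81.8 kHz, 107.8 kHz.
Within [38.9 kHz, 67.3 kHz]: 44.6 kHz, 50.2 kHz.

44.6 kHz, 50.2 kHz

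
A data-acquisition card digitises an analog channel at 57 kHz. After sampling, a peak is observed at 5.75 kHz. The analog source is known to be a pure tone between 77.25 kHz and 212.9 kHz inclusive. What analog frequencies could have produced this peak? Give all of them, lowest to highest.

Frequencies that alias to 5.75 kHz are k·fs ± 5.75 kHz for integer k ≥ 0.
k=0: 5.75 kHz.
k=1: 51.25 kHz, 62.75 kHz.
k=2: 108.25 kHz, 119.75 kHz.
k=3: 165.25 kHz, 176.75 kHz.
k=4: 222.25 kHz, 233.75 kHz.
Within [77.25 kHz, 212.9 kHz]: 108.25 kHz, 119.75 kHz, 165.25 kHz, 176.75 kHz.

108.25 kHz, 119.75 kHz, 165.25 kHz, 176.75 kHz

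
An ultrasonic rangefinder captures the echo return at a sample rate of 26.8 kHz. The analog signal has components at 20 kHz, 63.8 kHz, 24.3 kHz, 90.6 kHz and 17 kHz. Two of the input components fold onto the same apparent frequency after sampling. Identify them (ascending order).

63.8 kHz, 90.6 kHz

fs/2 = 13.4 kHz.
20 kHz > fs/2 = 13.4 kHz, folds to fs − 20 kHz = 6.8 kHz.
63.8 kHz mod fs = 10.2 kHz.
10.2 kHz ≤ fs/2 = 13.4 kHz, appears at 10.2 kHz.
24.3 kHz > fs/2 = 13.4 kHz, folds to fs − 24.3 kHz = 2.5 kHz.
90.6 kHz mod fs = 10.2 kHz.
10.2 kHz ≤ fs/2 = 13.4 kHz, appears at 10.2 kHz.
17 kHz > fs/2 = 13.4 kHz, folds to fs − 17 kHz = 9.8 kHz.
63.8 kHz and 90.6 kHz both map to 10.2 kHz.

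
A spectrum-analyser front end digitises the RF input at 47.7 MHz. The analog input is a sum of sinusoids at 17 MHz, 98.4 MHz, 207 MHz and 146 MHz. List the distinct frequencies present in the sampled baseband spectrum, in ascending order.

fs/2 = 23.85 MHz.
17 MHz ≤ fs/2 = 23.85 MHz, passes unchanged.
98.4 MHz mod fs = 3 MHz.
3 MHz ≤ fs/2 = 23.85 MHz, appears at 3 MHz.
207 MHz mod fs = 16.2 MHz.
16.2 MHz ≤ fs/2 = 23.85 MHz, appears at 16.2 MHz.
146 MHz mod fs = 2.9 MHz.
2.9 MHz ≤ fs/2 = 23.85 MHz, appears at 2.9 MHz.
Distinct values: {2.9 MHz, 3 MHz, 16.2 MHz, 17 MHz}.

2.9 MHz, 3 MHz, 16.2 MHz, 17 MHz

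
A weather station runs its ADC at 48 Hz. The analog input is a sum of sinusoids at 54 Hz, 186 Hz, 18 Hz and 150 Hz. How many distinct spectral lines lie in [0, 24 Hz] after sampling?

2

fs/2 = 24 Hz.
54 Hz mod fs = 6 Hz.
6 Hz ≤ fs/2 = 24 Hz, appears at 6 Hz.
186 Hz mod fs = 42 Hz.
42 Hz > fs/2 = 24 Hz, folds to fs − 42 Hz = 6 Hz.
18 Hz ≤ fs/2 = 24 Hz, passes unchanged.
150 Hz mod fs = 6 Hz.
6 Hz ≤ fs/2 = 24 Hz, appears at 6 Hz.
Distinct values: {6 Hz, 18 Hz} → 2.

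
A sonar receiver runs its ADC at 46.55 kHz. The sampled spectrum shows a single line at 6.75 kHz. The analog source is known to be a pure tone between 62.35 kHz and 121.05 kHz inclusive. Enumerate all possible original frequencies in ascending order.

Frequencies that alias to 6.75 kHz are k·fs ± 6.75 kHz for integer k ≥ 0.
k=0: 6.75 kHz.
k=1: 39.8 kHz, 53.3 kHz.
k=2: 86.35 kHz, 99.85 kHz.
k=3: 132.9 kHz, 146.4 kHz.
Within [62.35 kHz, 121.05 kHz]: 86.35 kHz, 99.85 kHz.

86.35 kHz, 99.85 kHz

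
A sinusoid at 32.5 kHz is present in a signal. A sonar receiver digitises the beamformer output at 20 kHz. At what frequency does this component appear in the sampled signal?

32.5 kHz mod fs = 12.5 kHz.
12.5 kHz > fs/2 = 10 kHz, folds to fs − 12.5 kHz = 7.5 kHz.

7.5 kHz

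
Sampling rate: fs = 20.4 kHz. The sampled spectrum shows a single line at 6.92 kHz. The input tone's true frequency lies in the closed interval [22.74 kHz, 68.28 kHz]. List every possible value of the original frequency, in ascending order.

27.32 kHz, 33.88 kHz, 47.72 kHz, 54.28 kHz, 68.12 kHz

Frequencies that alias to 6.92 kHz are k·fs ± 6.92 kHz for integer k ≥ 0.
k=0: 6.92 kHz.
k=1: 13.48 kHz, 27.32 kHz.
k=2: 33.88 kHz, 47.72 kHz.
k=3: 54.28 kHz, 68.12 kHz.
k=4: 74.68 kHz, 88.52 kHz.
Within [22.74 kHz, 68.28 kHz]: 27.32 kHz, 33.88 kHz, 47.72 kHz, 54.28 kHz, 68.12 kHz.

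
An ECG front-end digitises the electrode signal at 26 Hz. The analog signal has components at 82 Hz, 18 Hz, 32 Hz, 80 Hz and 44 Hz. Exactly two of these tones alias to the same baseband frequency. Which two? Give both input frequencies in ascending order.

fs/2 = 13 Hz.
82 Hz mod fs = 4 Hz.
4 Hz ≤ fs/2 = 13 Hz, appears at 4 Hz.
18 Hz > fs/2 = 13 Hz, folds to fs − 18 Hz = 8 Hz.
32 Hz mod fs = 6 Hz.
6 Hz ≤ fs/2 = 13 Hz, appears at 6 Hz.
80 Hz mod fs = 2 Hz.
2 Hz ≤ fs/2 = 13 Hz, appears at 2 Hz.
44 Hz mod fs = 18 Hz.
18 Hz > fs/2 = 13 Hz, folds to fs − 18 Hz = 8 Hz.
18 Hz and 44 Hz both map to 8 Hz.

18 Hz, 44 Hz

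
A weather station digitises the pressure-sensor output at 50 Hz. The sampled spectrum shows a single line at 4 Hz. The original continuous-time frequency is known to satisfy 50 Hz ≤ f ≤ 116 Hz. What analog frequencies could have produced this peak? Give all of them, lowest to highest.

Frequencies that alias to 4 Hz are k·fs ± 4 Hz for integer k ≥ 0.
k=0: 4 Hz.
k=1: 46 Hz, 54 Hz.
k=2: 96 Hz, 104 Hz.
k=3: 146 Hz, 154 Hz.
Within [50 Hz, 116 Hz]: 54 Hz, 96 Hz, 104 Hz.

54 Hz, 96 Hz, 104 Hz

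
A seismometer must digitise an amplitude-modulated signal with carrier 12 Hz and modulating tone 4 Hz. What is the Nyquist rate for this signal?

AM sidebands sit at fc ± fm = 8 Hz and 16 Hz.
Highest-frequency component: 16 Hz.
Nyquist rate = 2 × 16 Hz = 32 Hz.

32 Hz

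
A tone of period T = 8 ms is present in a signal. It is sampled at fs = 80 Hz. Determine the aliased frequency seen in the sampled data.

T = 8 ms → f = 1/T = 125 Hz.
125 Hz mod fs = 45 Hz.
45 Hz > fs/2 = 40 Hz, folds to fs − 45 Hz = 35 Hz.

35 Hz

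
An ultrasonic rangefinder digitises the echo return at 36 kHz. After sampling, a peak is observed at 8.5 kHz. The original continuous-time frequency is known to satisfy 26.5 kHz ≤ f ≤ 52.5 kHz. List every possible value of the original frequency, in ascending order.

Frequencies that alias to 8.5 kHz are k·fs ± 8.5 kHz for integer k ≥ 0.
k=0: 8.5 kHz.
k=1: 27.5 kHz, 44.5 kHz.
k=2: 63.5 kHz, 80.5 kHz.
Within [26.5 kHz, 52.5 kHz]: 27.5 kHz, 44.5 kHz.

27.5 kHz, 44.5 kHz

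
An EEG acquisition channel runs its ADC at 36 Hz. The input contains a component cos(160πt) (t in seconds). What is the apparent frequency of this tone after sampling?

ω = 160π rad/s → f = ω/(2π) = 80 Hz.
80 Hz mod fs = 8 Hz.
8 Hz ≤ fs/2 = 18 Hz, appears at 8 Hz.

8 Hz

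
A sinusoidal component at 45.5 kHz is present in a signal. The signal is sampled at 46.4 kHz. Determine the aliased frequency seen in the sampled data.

0.9 kHz

45.5 kHz > fs/2 = 23.2 kHz, folds to fs − 45.5 kHz = 0.9 kHz.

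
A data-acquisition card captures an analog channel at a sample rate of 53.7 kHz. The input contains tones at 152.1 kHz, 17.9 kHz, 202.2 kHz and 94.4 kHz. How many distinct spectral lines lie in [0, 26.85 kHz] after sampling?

fs/2 = 26.85 kHz.
152.1 kHz mod fs = 44.7 kHz.
44.7 kHz > fs/2 = 26.85 kHz, folds to fs − 44.7 kHz = 9 kHz.
17.9 kHz ≤ fs/2 = 26.85 kHz, passes unchanged.
202.2 kHz mod fs = 41.1 kHz.
41.1 kHz > fs/2 = 26.85 kHz, folds to fs − 41.1 kHz = 12.6 kHz.
94.4 kHz mod fs = 40.7 kHz.
40.7 kHz > fs/2 = 26.85 kHz, folds to fs − 40.7 kHz = 13 kHz.
Distinct values: {9 kHz, 12.6 kHz, 13 kHz, 17.9 kHz} → 4.

4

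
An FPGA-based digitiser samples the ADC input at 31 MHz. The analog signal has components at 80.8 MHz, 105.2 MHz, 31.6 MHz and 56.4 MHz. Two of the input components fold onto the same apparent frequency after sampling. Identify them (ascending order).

fs/2 = 15.5 MHz.
80.8 MHz mod fs = 18.8 MHz.
18.8 MHz > fs/2 = 15.5 MHz, folds to fs − 18.8 MHz = 12.2 MHz.
105.2 MHz mod fs = 12.2 MHz.
12.2 MHz ≤ fs/2 = 15.5 MHz, appears at 12.2 MHz.
31.6 MHz mod fs = 0.6 MHz.
0.6 MHz ≤ fs/2 = 15.5 MHz, appears at 0.6 MHz.
56.4 MHz mod fs = 25.4 MHz.
25.4 MHz > fs/2 = 15.5 MHz, folds to fs − 25.4 MHz = 5.6 MHz.
80.8 MHz and 105.2 MHz both map to 12.2 MHz.

80.8 MHz, 105.2 MHz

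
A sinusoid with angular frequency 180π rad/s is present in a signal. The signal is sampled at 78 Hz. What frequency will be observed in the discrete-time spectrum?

ω = 180π rad/s → f = ω/(2π) = 90 Hz.
90 Hz mod fs = 12 Hz.
12 Hz ≤ fs/2 = 39 Hz, appears at 12 Hz.

12 Hz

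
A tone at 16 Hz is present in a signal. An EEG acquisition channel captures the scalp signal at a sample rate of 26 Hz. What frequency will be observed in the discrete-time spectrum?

16 Hz > fs/2 = 13 Hz, folds to fs − 16 Hz = 10 Hz.

10 Hz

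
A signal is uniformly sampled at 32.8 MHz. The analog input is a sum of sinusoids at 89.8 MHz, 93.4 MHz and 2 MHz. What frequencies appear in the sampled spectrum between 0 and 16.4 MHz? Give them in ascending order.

2 MHz, 5 MHz, 8.6 MHz

fs/2 = 16.4 MHz.
89.8 MHz mod fs = 24.2 MHz.
24.2 MHz > fs/2 = 16.4 MHz, folds to fs − 24.2 MHz = 8.6 MHz.
93.4 MHz mod fs = 27.8 MHz.
27.8 MHz > fs/2 = 16.4 MHz, folds to fs − 27.8 MHz = 5 MHz.
2 MHz ≤ fs/2 = 16.4 MHz, passes unchanged.
Distinct values: {2 MHz, 5 MHz, 8.6 MHz}.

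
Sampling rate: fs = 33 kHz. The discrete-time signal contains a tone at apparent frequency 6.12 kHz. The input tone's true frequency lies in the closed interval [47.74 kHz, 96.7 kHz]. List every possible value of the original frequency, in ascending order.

59.88 kHz, 72.12 kHz, 92.88 kHz

Frequencies that alias to 6.12 kHz are k·fs ± 6.12 kHz for integer k ≥ 0.
k=0: 6.12 kHz.
k=1: 26.88 kHz, 39.12 kHz.
k=2: 59.88 kHz, 72.12 kHz.
k=3: 92.88 kHz, 105.12 kHz.
k=4: 125.88 kHz, 138.12 kHz.
Within [47.74 kHz, 96.7 kHz]: 59.88 kHz, 72.12 kHz, 92.88 kHz.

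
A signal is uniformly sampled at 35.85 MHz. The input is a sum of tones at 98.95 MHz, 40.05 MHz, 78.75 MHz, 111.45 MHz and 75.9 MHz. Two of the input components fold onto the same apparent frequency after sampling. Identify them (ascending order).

fs/2 = 17.925 MHz.
98.95 MHz mod fs = 27.25 MHz.
27.25 MHz > fs/2 = 17.925 MHz, folds to fs − 27.25 MHz = 8.6 MHz.
40.05 MHz mod fs = 4.2 MHz.
4.2 MHz ≤ fs/2 = 17.925 MHz, appears at 4.2 MHz.
78.75 MHz mod fs = 7.05 MHz.
7.05 MHz ≤ fs/2 = 17.925 MHz, appears at 7.05 MHz.
111.45 MHz mod fs = 3.9 MHz.
3.9 MHz ≤ fs/2 = 17.925 MHz, appears at 3.9 MHz.
75.9 MHz mod fs = 4.2 MHz.
4.2 MHz ≤ fs/2 = 17.925 MHz, appears at 4.2 MHz.
40.05 MHz and 75.9 MHz both map to 4.2 MHz.

40.05 MHz, 75.9 MHz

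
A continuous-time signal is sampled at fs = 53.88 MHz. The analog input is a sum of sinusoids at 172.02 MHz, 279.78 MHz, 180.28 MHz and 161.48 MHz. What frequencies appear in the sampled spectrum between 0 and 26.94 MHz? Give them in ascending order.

0.16 MHz, 10.38 MHz, 18.64 MHz

fs/2 = 26.94 MHz.
172.02 MHz mod fs = 10.38 MHz.
10.38 MHz ≤ fs/2 = 26.94 MHz, appears at 10.38 MHz.
279.78 MHz mod fs = 10.38 MHz.
10.38 MHz ≤ fs/2 = 26.94 MHz, appears at 10.38 MHz.
180.28 MHz mod fs = 18.64 MHz.
18.64 MHz ≤ fs/2 = 26.94 MHz, appears at 18.64 MHz.
161.48 MHz mod fs = 53.72 MHz.
53.72 MHz > fs/2 = 26.94 MHz, folds to fs − 53.72 MHz = 0.16 MHz.
Distinct values: {0.16 MHz, 10.38 MHz, 18.64 MHz}.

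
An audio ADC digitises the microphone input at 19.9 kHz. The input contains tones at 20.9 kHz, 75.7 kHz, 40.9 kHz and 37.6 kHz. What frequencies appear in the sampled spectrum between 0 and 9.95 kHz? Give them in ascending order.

1 kHz, 1.1 kHz, 2.2 kHz, 3.9 kHz

fs/2 = 9.95 kHz.
20.9 kHz mod fs = 1 kHz.
1 kHz ≤ fs/2 = 9.95 kHz, appears at 1 kHz.
75.7 kHz mod fs = 16 kHz.
16 kHz > fs/2 = 9.95 kHz, folds to fs − 16 kHz = 3.9 kHz.
40.9 kHz mod fs = 1.1 kHz.
1.1 kHz ≤ fs/2 = 9.95 kHz, appears at 1.1 kHz.
37.6 kHz mod fs = 17.7 kHz.
17.7 kHz > fs/2 = 9.95 kHz, folds to fs − 17.7 kHz = 2.2 kHz.
Distinct values: {1 kHz, 1.1 kHz, 2.2 kHz, 3.9 kHz}.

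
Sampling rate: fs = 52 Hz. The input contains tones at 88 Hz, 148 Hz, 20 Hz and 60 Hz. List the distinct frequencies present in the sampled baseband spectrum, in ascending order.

8 Hz, 16 Hz, 20 Hz

fs/2 = 26 Hz.
88 Hz mod fs = 36 Hz.
36 Hz > fs/2 = 26 Hz, folds to fs − 36 Hz = 16 Hz.
148 Hz mod fs = 44 Hz.
44 Hz > fs/2 = 26 Hz, folds to fs − 44 Hz = 8 Hz.
20 Hz ≤ fs/2 = 26 Hz, passes unchanged.
60 Hz mod fs = 8 Hz.
8 Hz ≤ fs/2 = 26 Hz, appears at 8 Hz.
Distinct values: {8 Hz, 16 Hz, 20 Hz}.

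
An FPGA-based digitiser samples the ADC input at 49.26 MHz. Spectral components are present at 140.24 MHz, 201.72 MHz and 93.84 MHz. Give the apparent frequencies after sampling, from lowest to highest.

4.68 MHz, 7.54 MHz

fs/2 = 24.63 MHz.
140.24 MHz mod fs = 41.72 MHz.
41.72 MHz > fs/2 = 24.63 MHz, folds to fs − 41.72 MHz = 7.54 MHz.
201.72 MHz mod fs = 4.68 MHz.
4.68 MHz ≤ fs/2 = 24.63 MHz, appears at 4.68 MHz.
93.84 MHz mod fs = 44.58 MHz.
44.58 MHz > fs/2 = 24.63 MHz, folds to fs − 44.58 MHz = 4.68 MHz.
Distinct values: {4.68 MHz, 7.54 MHz}.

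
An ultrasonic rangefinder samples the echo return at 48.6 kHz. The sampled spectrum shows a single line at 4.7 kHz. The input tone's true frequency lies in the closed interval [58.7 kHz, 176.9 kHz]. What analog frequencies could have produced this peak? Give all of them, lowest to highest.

Frequencies that alias to 4.7 kHz are k·fs ± 4.7 kHz for integer k ≥ 0.
k=0: 4.7 kHz.
k=1: 43.9 kHz, 53.3 kHz.
k=2: 92.5 kHz, 101.9 kHz.
k=3: 141.1 kHz, 150.5 kHz.
k=4: 189.7 kHz, 199.1 kHz.
Within [58.7 kHz, 176.9 kHz]: 92.5 kHz, 101.9 kHz, 141.1 kHz, 150.5 kHz.

92.5 kHz, 101.9 kHz, 141.1 kHz, 150.5 kHz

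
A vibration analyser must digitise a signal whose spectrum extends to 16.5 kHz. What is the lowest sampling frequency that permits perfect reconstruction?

33 kHz

Nyquist rate = 2 × 16.5 kHz = 33 kHz.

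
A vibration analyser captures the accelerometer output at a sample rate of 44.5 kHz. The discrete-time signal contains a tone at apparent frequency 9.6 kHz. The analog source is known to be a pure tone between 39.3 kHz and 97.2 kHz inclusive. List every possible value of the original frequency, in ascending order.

Frequencies that alias to 9.6 kHz are k·fs ± 9.6 kHz for integer k ≥ 0.
k=0: 9.6 kHz.
k=1: 34.9 kHz, 54.1 kHz.
k=2: 79.4 kHz, 98.6 kHz.
k=3: 123.9 kHz, 143.1 kHz.
Within [39.3 kHz, 97.2 kHz]: 54.1 kHz, 79.4 kHz.

54.1 kHz, 79.4 kHz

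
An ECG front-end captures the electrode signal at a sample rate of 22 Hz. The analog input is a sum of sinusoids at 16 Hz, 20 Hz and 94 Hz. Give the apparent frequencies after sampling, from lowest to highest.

fs/2 = 11 Hz.
16 Hz > fs/2 = 11 Hz, folds to fs − 16 Hz = 6 Hz.
20 Hz > fs/2 = 11 Hz, folds to fs − 20 Hz = 2 Hz.
94 Hz mod fs = 6 Hz.
6 Hz ≤ fs/2 = 11 Hz, appears at 6 Hz.
Distinct values: {2 Hz, 6 Hz}.

2 Hz, 6 Hz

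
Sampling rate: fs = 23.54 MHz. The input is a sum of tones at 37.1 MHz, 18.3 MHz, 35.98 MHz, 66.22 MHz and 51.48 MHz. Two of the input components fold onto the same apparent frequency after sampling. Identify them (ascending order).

51.48 MHz, 66.22 MHz

fs/2 = 11.77 MHz.
37.1 MHz mod fs = 13.56 MHz.
13.56 MHz > fs/2 = 11.77 MHz, folds to fs − 13.56 MHz = 9.98 MHz.
18.3 MHz > fs/2 = 11.77 MHz, folds to fs − 18.3 MHz = 5.24 MHz.
35.98 MHz mod fs = 12.44 MHz.
12.44 MHz > fs/2 = 11.77 MHz, folds to fs − 12.44 MHz = 11.1 MHz.
66.22 MHz mod fs = 19.14 MHz.
19.14 MHz > fs/2 = 11.77 MHz, folds to fs − 19.14 MHz = 4.4 MHz.
51.48 MHz mod fs = 4.4 MHz.
4.4 MHz ≤ fs/2 = 11.77 MHz, appears at 4.4 MHz.
51.48 MHz and 66.22 MHz both map to 4.4 MHz.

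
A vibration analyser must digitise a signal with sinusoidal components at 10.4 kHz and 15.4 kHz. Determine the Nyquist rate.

Highest-frequency component: 15.4 kHz.
Nyquist rate = 2 × 15.4 kHz = 30.8 kHz.

30.8 kHz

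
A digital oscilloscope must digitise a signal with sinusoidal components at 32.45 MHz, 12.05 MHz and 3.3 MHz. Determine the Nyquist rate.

64.9 MHz

Highest-frequency component: 32.45 MHz.
Nyquist rate = 2 × 32.45 MHz = 64.9 MHz.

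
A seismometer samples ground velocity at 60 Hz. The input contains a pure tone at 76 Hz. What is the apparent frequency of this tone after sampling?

76 Hz mod fs = 16 Hz.
16 Hz ≤ fs/2 = 30 Hz, appears at 16 Hz.

16 Hz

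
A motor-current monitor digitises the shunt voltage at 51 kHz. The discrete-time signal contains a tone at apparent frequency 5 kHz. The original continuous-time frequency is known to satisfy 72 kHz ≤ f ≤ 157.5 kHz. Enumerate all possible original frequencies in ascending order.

Frequencies that alias to 5 kHz are k·fs ± 5 kHz for integer k ≥ 0.
k=0: 5 kHz.
k=1: 46 kHz, 56 kHz.
k=2: 97 kHz, 107 kHz.
k=3: 148 kHz, 158 kHz.
k=4: 199 kHz, 209 kHz.
Within [72 kHz, 157.5 kHz]: 97 kHz, 107 kHz, 148 kHz.

97 kHz, 107 kHz, 148 kHz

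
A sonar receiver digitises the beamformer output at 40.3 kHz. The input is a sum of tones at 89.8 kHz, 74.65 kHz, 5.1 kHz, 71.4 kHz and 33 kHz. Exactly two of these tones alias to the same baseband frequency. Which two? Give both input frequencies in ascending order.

fs/2 = 20.15 kHz.
89.8 kHz mod fs = 9.2 kHz.
9.2 kHz ≤ fs/2 = 20.15 kHz, appears at 9.2 kHz.
74.65 kHz mod fs = 34.35 kHz.
34.35 kHz > fs/2 = 20.15 kHz, folds to fs − 34.35 kHz = 5.95 kHz.
5.1 kHz ≤ fs/2 = 20.15 kHz, passes unchanged.
71.4 kHz mod fs = 31.1 kHz.
31.1 kHz > fs/2 = 20.15 kHz, folds to fs − 31.1 kHz = 9.2 kHz.
33 kHz > fs/2 = 20.15 kHz, folds to fs − 33 kHz = 7.3 kHz.
71.4 kHz and 89.8 kHz both map to 9.2 kHz.

71.4 kHz, 89.8 kHz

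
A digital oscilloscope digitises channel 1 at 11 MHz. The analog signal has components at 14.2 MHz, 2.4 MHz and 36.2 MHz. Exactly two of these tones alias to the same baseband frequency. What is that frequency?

3.2 MHz

fs/2 = 5.5 MHz.
14.2 MHz mod fs = 3.2 MHz.
3.2 MHz ≤ fs/2 = 5.5 MHz, appears at 3.2 MHz.
2.4 MHz ≤ fs/2 = 5.5 MHz, passes unchanged.
36.2 MHz mod fs = 3.2 MHz.
3.2 MHz ≤ fs/2 = 5.5 MHz, appears at 3.2 MHz.
14.2 MHz and 36.2 MHz both map to 3.2 MHz.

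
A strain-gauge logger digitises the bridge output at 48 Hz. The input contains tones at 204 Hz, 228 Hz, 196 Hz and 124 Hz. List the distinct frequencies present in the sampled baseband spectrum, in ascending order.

fs/2 = 24 Hz.
204 Hz mod fs = 12 Hz.
12 Hz ≤ fs/2 = 24 Hz, appears at 12 Hz.
228 Hz mod fs = 36 Hz.
36 Hz > fs/2 = 24 Hz, folds to fs − 36 Hz = 12 Hz.
196 Hz mod fs = 4 Hz.
4 Hz ≤ fs/2 = 24 Hz, appears at 4 Hz.
124 Hz mod fs = 28 Hz.
28 Hz > fs/2 = 24 Hz, folds to fs − 28 Hz = 20 Hz.
Distinct values: {4 Hz, 12 Hz, 20 Hz}.

4 Hz, 12 Hz, 20 Hz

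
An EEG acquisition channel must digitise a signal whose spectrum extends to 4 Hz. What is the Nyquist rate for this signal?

Nyquist rate = 2 × 4 Hz = 8 Hz.

8 Hz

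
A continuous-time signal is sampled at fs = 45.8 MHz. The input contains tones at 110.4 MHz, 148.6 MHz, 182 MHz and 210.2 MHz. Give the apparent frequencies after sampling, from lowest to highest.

1.2 MHz, 11.2 MHz, 18.8 MHz

fs/2 = 22.9 MHz.
110.4 MHz mod fs = 18.8 MHz.
18.8 MHz ≤ fs/2 = 22.9 MHz, appears at 18.8 MHz.
148.6 MHz mod fs = 11.2 MHz.
11.2 MHz ≤ fs/2 = 22.9 MHz, appears at 11.2 MHz.
182 MHz mod fs = 44.6 MHz.
44.6 MHz > fs/2 = 22.9 MHz, folds to fs − 44.6 MHz = 1.2 MHz.
210.2 MHz mod fs = 27 MHz.
27 MHz > fs/2 = 22.9 MHz, folds to fs − 27 MHz = 18.8 MHz.
Distinct values: {1.2 MHz, 11.2 MHz, 18.8 MHz}.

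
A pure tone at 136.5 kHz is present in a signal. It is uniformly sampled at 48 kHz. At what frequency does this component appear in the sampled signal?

136.5 kHz mod fs = 40.5 kHz.
40.5 kHz > fs/2 = 24 kHz, folds to fs − 40.5 kHz = 7.5 kHz.

7.5 kHz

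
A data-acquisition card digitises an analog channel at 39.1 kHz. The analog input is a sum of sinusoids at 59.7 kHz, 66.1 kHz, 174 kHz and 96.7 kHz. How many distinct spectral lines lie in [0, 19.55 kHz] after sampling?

3

fs/2 = 19.55 kHz.
59.7 kHz mod fs = 20.6 kHz.
20.6 kHz > fs/2 = 19.55 kHz, folds to fs − 20.6 kHz = 18.5 kHz.
66.1 kHz mod fs = 27 kHz.
27 kHz > fs/2 = 19.55 kHz, folds to fs − 27 kHz = 12.1 kHz.
174 kHz mod fs = 17.6 kHz.
17.6 kHz ≤ fs/2 = 19.55 kHz, appears at 17.6 kHz.
96.7 kHz mod fs = 18.5 kHz.
18.5 kHz ≤ fs/2 = 19.55 kHz, appears at 18.5 kHz.
Distinct values: {12.1 kHz, 17.6 kHz, 18.5 kHz} → 3.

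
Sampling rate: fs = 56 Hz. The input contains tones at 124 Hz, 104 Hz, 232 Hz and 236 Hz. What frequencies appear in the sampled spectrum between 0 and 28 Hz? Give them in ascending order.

8 Hz, 12 Hz

fs/2 = 28 Hz.
124 Hz mod fs = 12 Hz.
12 Hz ≤ fs/2 = 28 Hz, appears at 12 Hz.
104 Hz mod fs = 48 Hz.
48 Hz > fs/2 = 28 Hz, folds to fs − 48 Hz = 8 Hz.
232 Hz mod fs = 8 Hz.
8 Hz ≤ fs/2 = 28 Hz, appears at 8 Hz.
236 Hz mod fs = 12 Hz.
12 Hz ≤ fs/2 = 28 Hz, appears at 12 Hz.
Distinct values: {8 Hz, 12 Hz}.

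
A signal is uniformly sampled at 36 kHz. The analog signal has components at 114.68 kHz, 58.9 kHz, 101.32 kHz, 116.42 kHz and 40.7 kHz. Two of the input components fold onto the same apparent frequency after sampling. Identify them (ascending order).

101.32 kHz, 114.68 kHz

fs/2 = 18 kHz.
114.68 kHz mod fs = 6.68 kHz.
6.68 kHz ≤ fs/2 = 18 kHz, appears at 6.68 kHz.
58.9 kHz mod fs = 22.9 kHz.
22.9 kHz > fs/2 = 18 kHz, folds to fs − 22.9 kHz = 13.1 kHz.
101.32 kHz mod fs = 29.32 kHz.
29.32 kHz > fs/2 = 18 kHz, folds to fs − 29.32 kHz = 6.68 kHz.
116.42 kHz mod fs = 8.42 kHz.
8.42 kHz ≤ fs/2 = 18 kHz, appears at 8.42 kHz.
40.7 kHz mod fs = 4.7 kHz.
4.7 kHz ≤ fs/2 = 18 kHz, appears at 4.7 kHz.
101.32 kHz and 114.68 kHz both map to 6.68 kHz.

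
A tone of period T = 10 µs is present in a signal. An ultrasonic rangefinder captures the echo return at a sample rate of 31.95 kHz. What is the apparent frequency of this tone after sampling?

T = 10 µs → f = 1/T = 100 kHz.
100 kHz mod fs = 4.15 kHz.
4.15 kHz ≤ fs/2 = 15.975 kHz, appears at 4.15 kHz.

4.15 kHz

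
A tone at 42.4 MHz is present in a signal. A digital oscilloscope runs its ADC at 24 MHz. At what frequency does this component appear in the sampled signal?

5.6 MHz

42.4 MHz mod fs = 18.4 MHz.
18.4 MHz > fs/2 = 12 MHz, folds to fs − 18.4 MHz = 5.6 MHz.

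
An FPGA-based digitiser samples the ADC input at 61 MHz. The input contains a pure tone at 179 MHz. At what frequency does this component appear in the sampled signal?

4 MHz

179 MHz mod fs = 57 MHz.
57 MHz > fs/2 = 30.5 MHz, folds to fs − 57 MHz = 4 MHz.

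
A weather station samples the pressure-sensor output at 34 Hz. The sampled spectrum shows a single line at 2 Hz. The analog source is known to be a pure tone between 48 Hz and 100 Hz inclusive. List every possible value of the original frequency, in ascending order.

66 Hz, 70 Hz, 100 Hz

Frequencies that alias to 2 Hz are k·fs ± 2 Hz for integer k ≥ 0.
k=0: 2 Hz.
k=1: 32 Hz, 36 Hz.
k=2: 66 Hz, 70 Hz.
k=3: 100 Hz, 104 Hz.
k=4: 134 Hz, 138 Hz.
Within [48 Hz, 100 Hz]: 66 Hz, 70 Hz, 100 Hz.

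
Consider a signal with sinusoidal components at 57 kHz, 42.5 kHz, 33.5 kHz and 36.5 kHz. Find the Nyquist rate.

Highest-frequency component: 57 kHz.
Nyquist rate = 2 × 57 kHz = 114 kHz.

114 kHz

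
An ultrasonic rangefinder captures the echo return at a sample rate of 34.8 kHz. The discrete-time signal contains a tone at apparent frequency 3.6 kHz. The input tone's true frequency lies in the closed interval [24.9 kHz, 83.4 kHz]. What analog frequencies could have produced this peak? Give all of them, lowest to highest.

Frequencies that alias to 3.6 kHz are k·fs ± 3.6 kHz for integer k ≥ 0.
k=0: 3.6 kHz.
k=1: 31.2 kHz, 38.4 kHz.
k=2: 66 kHz, 73.2 kHz.
k=3: 100.8 kHz, 108 kHz.
Within [24.9 kHz, 83.4 kHz]: 31.2 kHz, 38.4 kHz, 66 kHz, 73.2 kHz.

31.2 kHz, 38.4 kHz, 66 kHz, 73.2 kHz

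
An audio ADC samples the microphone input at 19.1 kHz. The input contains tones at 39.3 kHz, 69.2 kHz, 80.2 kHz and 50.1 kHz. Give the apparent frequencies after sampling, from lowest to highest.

1.1 kHz, 3.8 kHz, 7.2 kHz

fs/2 = 9.55 kHz.
39.3 kHz mod fs = 1.1 kHz.
1.1 kHz ≤ fs/2 = 9.55 kHz, appears at 1.1 kHz.
69.2 kHz mod fs = 11.9 kHz.
11.9 kHz > fs/2 = 9.55 kHz, folds to fs − 11.9 kHz = 7.2 kHz.
80.2 kHz mod fs = 3.8 kHz.
3.8 kHz ≤ fs/2 = 9.55 kHz, appears at 3.8 kHz.
50.1 kHz mod fs = 11.9 kHz.
11.9 kHz > fs/2 = 9.55 kHz, folds to fs − 11.9 kHz = 7.2 kHz.
Distinct values: {1.1 kHz, 3.8 kHz, 7.2 kHz}.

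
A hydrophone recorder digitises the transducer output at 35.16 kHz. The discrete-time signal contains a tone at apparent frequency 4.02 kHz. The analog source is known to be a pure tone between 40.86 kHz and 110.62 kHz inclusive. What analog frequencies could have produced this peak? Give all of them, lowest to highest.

Frequencies that alias to 4.02 kHz are k·fs ± 4.02 kHz for integer k ≥ 0.
k=0: 4.02 kHz.
k=1: 31.14 kHz, 39.18 kHz.
k=2: 66.3 kHz, 74.34 kHz.
k=3: 101.46 kHz, 109.5 kHz.
k=4: 136.62 kHz, 144.66 kHz.
Within [40.86 kHz, 110.62 kHz]: 66.3 kHz, 74.34 kHz, 101.46 kHz, 109.5 kHz.

66.3 kHz, 74.34 kHz, 101.46 kHz, 109.5 kHz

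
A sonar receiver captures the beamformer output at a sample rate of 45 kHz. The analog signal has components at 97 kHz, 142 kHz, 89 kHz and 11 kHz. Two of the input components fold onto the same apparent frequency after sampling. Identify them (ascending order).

97 kHz, 142 kHz

fs/2 = 22.5 kHz.
97 kHz mod fs = 7 kHz.
7 kHz ≤ fs/2 = 22.5 kHz, appears at 7 kHz.
142 kHz mod fs = 7 kHz.
7 kHz ≤ fs/2 = 22.5 kHz, appears at 7 kHz.
89 kHz mod fs = 44 kHz.
44 kHz > fs/2 = 22.5 kHz, folds to fs − 44 kHz = 1 kHz.
11 kHz ≤ fs/2 = 22.5 kHz, passes unchanged.
97 kHz and 142 kHz both map to 7 kHz.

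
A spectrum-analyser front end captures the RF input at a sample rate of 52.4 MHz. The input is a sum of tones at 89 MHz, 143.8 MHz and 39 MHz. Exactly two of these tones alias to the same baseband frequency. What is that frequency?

13.4 MHz

fs/2 = 26.2 MHz.
89 MHz mod fs = 36.6 MHz.
36.6 MHz > fs/2 = 26.2 MHz, folds to fs − 36.6 MHz = 15.8 MHz.
143.8 MHz mod fs = 39 MHz.
39 MHz > fs/2 = 26.2 MHz, folds to fs − 39 MHz = 13.4 MHz.
39 MHz > fs/2 = 26.2 MHz, folds to fs − 39 MHz = 13.4 MHz.
39 MHz and 143.8 MHz both map to 13.4 MHz.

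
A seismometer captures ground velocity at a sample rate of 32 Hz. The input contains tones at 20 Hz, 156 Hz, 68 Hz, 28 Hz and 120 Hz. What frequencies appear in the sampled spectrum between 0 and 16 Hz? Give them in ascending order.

fs/2 = 16 Hz.
20 Hz > fs/2 = 16 Hz, folds to fs − 20 Hz = 12 Hz.
156 Hz mod fs = 28 Hz.
28 Hz > fs/2 = 16 Hz, folds to fs − 28 Hz = 4 Hz.
68 Hz mod fs = 4 Hz.
4 Hz ≤ fs/2 = 16 Hz, appears at 4 Hz.
28 Hz > fs/2 = 16 Hz, folds to fs − 28 Hz = 4 Hz.
120 Hz mod fs = 24 Hz.
24 Hz > fs/2 = 16 Hz, folds to fs − 24 Hz = 8 Hz.
Distinct values: {4 Hz, 8 Hz, 12 Hz}.

4 Hz, 8 Hz, 12 Hz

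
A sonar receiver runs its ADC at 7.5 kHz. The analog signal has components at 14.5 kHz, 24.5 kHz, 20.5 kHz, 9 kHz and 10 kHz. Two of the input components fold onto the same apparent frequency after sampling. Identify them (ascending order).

20.5 kHz, 24.5 kHz

fs/2 = 3.75 kHz.
14.5 kHz mod fs = 7 kHz.
7 kHz > fs/2 = 3.75 kHz, folds to fs − 7 kHz = 0.5 kHz.
24.5 kHz mod fs = 2 kHz.
2 kHz ≤ fs/2 = 3.75 kHz, appears at 2 kHz.
20.5 kHz mod fs = 5.5 kHz.
5.5 kHz > fs/2 = 3.75 kHz, folds to fs − 5.5 kHz = 2 kHz.
9 kHz mod fs = 1.5 kHz.
1.5 kHz ≤ fs/2 = 3.75 kHz, appears at 1.5 kHz.
10 kHz mod fs = 2.5 kHz.
2.5 kHz ≤ fs/2 = 3.75 kHz, appears at 2.5 kHz.
20.5 kHz and 24.5 kHz both map to 2 kHz.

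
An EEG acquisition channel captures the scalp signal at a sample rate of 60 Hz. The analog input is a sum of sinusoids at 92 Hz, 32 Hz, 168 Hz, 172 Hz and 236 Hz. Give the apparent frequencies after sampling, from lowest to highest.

fs/2 = 30 Hz.
92 Hz mod fs = 32 Hz.
32 Hz > fs/2 = 30 Hz, folds to fs − 32 Hz = 28 Hz.
32 Hz > fs/2 = 30 Hz, folds to fs − 32 Hz = 28 Hz.
168 Hz mod fs = 48 Hz.
48 Hz > fs/2 = 30 Hz, folds to fs − 48 Hz = 12 Hz.
172 Hz mod fs = 52 Hz.
52 Hz > fs/2 = 30 Hz, folds to fs − 52 Hz = 8 Hz.
236 Hz mod fs = 56 Hz.
56 Hz > fs/2 = 30 Hz, folds to fs − 56 Hz = 4 Hz.
Distinct values: {4 Hz, 8 Hz, 12 Hz, 28 Hz}.

4 Hz, 8 Hz, 12 Hz, 28 Hz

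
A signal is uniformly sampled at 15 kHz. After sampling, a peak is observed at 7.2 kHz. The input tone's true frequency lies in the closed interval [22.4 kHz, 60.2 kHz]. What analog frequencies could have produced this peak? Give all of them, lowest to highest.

22.8 kHz, 37.2 kHz, 37.8 kHz, 52.2 kHz, 52.8 kHz

Frequencies that alias to 7.2 kHz are k·fs ± 7.2 kHz for integer k ≥ 0.
k=0: 7.2 kHz.
k=1: 7.8 kHz, 22.2 kHz.
k=2: 22.8 kHz, 37.2 kHz.
k=3: 37.8 kHz, 52.2 kHz.
k=4: 52.8 kHz, 67.2 kHz.
k=5: 67.8 kHz, 82.2 kHz.
Within [22.4 kHz, 60.2 kHz]: 22.8 kHz, 37.2 kHz, 37.8 kHz, 52.2 kHz, 52.8 kHz.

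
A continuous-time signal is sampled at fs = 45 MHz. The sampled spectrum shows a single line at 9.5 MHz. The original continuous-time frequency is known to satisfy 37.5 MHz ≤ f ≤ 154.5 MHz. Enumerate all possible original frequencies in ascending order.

Frequencies that alias to 9.5 MHz are k·fs ± 9.5 MHz for integer k ≥ 0.
k=0: 9.5 MHz.
k=1: 35.5 MHz, 54.5 MHz.
k=2: 80.5 MHz, 99.5 MHz.
k=3: 125.5 MHz, 144.5 MHz.
k=4: 170.5 MHz, 189.5 MHz.
Within [37.5 MHz, 154.5 MHz]: 54.5 MHz, 80.5 MHz, 99.5 MHz, 125.5 MHz, 144.5 MHz.

54.5 MHz, 80.5 MHz, 99.5 MHz, 125.5 MHz, 144.5 MHz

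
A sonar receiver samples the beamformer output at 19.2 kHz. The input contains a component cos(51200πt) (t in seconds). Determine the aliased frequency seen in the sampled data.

ω = 51200π rad/s → f = ω/(2π) = 25600 Hz = 25.6 kHz.
25.6 kHz mod fs = 6.4 kHz.
6.4 kHz ≤ fs/2 = 9.6 kHz, appears at 6.4 kHz.

6.4 kHz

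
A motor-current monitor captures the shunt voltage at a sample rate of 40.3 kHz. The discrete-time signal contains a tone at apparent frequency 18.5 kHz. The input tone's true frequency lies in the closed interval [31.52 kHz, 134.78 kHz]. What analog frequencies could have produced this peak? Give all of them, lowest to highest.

58.8 kHz, 62.1 kHz, 99.1 kHz, 102.4 kHz

Frequencies that alias to 18.5 kHz are k·fs ± 18.5 kHz for integer k ≥ 0.
k=0: 18.5 kHz.
k=1: 21.8 kHz, 58.8 kHz.
k=2: 62.1 kHz, 99.1 kHz.
k=3: 102.4 kHz, 139.4 kHz.
k=4: 142.7 kHz, 179.7 kHz.
Within [31.52 kHz, 134.78 kHz]: 58.8 kHz, 62.1 kHz, 99.1 kHz, 102.4 kHz.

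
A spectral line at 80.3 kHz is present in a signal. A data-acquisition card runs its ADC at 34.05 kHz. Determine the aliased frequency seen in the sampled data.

12.2 kHz

80.3 kHz mod fs = 12.2 kHz.
12.2 kHz ≤ fs/2 = 17.025 kHz, appears at 12.2 kHz.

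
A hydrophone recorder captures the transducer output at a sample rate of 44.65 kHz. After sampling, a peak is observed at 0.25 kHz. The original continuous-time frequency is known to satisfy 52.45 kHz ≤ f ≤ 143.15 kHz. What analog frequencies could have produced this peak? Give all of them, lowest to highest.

Frequencies that alias to 0.25 kHz are k·fs ± 0.25 kHz for integer k ≥ 0.
k=0: 0.25 kHz.
k=1: 44.4 kHz, 44.9 kHz.
k=2: 89.05 kHz, 89.55 kHz.
k=3: 133.7 kHz, 134.2 kHz.
k=4: 178.35 kHz, 178.85 kHz.
Within [52.45 kHz, 143.15 kHz]: 89.05 kHz, 89.55 kHz, 133.7 kHz, 134.2 kHz.

89.05 kHz, 89.55 kHz, 133.7 kHz, 134.2 kHz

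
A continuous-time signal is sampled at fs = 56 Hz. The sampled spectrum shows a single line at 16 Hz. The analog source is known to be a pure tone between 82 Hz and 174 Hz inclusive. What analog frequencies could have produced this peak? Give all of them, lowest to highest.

96 Hz, 128 Hz, 152 Hz

Frequencies that alias to 16 Hz are k·fs ± 16 Hz for integer k ≥ 0.
k=0: 16 Hz.
k=1: 40 Hz, 72 Hz.
k=2: 96 Hz, 128 Hz.
k=3: 152 Hz, 184 Hz.
k=4: 208 Hz, 240 Hz.
Within [82 Hz, 174 Hz]: 96 Hz, 128 Hz, 152 Hz.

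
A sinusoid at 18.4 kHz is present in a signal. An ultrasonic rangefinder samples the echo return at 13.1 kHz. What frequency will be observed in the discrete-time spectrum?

18.4 kHz mod fs = 5.3 kHz.
5.3 kHz ≤ fs/2 = 6.55 kHz, appears at 5.3 kHz.

5.3 kHz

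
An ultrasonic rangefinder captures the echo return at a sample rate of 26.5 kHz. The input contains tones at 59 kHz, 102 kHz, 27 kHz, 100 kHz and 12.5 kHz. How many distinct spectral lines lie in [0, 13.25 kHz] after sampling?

4

fs/2 = 13.25 kHz.
59 kHz mod fs = 6 kHz.
6 kHz ≤ fs/2 = 13.25 kHz, appears at 6 kHz.
102 kHz mod fs = 22.5 kHz.
22.5 kHz > fs/2 = 13.25 kHz, folds to fs − 22.5 kHz = 4 kHz.
27 kHz mod fs = 0.5 kHz.
0.5 kHz ≤ fs/2 = 13.25 kHz, appears at 0.5 kHz.
100 kHz mod fs = 20.5 kHz.
20.5 kHz > fs/2 = 13.25 kHz, folds to fs − 20.5 kHz = 6 kHz.
12.5 kHz ≤ fs/2 = 13.25 kHz, passes unchanged.
Distinct values: {0.5 kHz, 4 kHz, 6 kHz, 12.5 kHz} → 4.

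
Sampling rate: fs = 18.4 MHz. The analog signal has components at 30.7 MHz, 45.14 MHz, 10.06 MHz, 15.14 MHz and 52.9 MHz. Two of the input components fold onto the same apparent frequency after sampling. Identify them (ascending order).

10.06 MHz, 45.14 MHz

fs/2 = 9.2 MHz.
30.7 MHz mod fs = 12.3 MHz.
12.3 MHz > fs/2 = 9.2 MHz, folds to fs − 12.3 MHz = 6.1 MHz.
45.14 MHz mod fs = 8.34 MHz.
8.34 MHz ≤ fs/2 = 9.2 MHz, appears at 8.34 MHz.
10.06 MHz > fs/2 = 9.2 MHz, folds to fs − 10.06 MHz = 8.34 MHz.
15.14 MHz > fs/2 = 9.2 MHz, folds to fs − 15.14 MHz = 3.26 MHz.
52.9 MHz mod fs = 16.1 MHz.
16.1 MHz > fs/2 = 9.2 MHz, folds to fs − 16.1 MHz = 2.3 MHz.
10.06 MHz and 45.14 MHz both map to 8.34 MHz.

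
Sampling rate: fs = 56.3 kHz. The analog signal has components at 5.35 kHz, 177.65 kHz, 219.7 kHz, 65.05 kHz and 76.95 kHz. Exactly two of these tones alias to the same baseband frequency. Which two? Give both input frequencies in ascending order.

65.05 kHz, 177.65 kHz

fs/2 = 28.15 kHz.
5.35 kHz ≤ fs/2 = 28.15 kHz, passes unchanged.
177.65 kHz mod fs = 8.75 kHz.
8.75 kHz ≤ fs/2 = 28.15 kHz, appears at 8.75 kHz.
219.7 kHz mod fs = 50.8 kHz.
50.8 kHz > fs/2 = 28.15 kHz, folds to fs − 50.8 kHz = 5.5 kHz.
65.05 kHz mod fs = 8.75 kHz.
8.75 kHz ≤ fs/2 = 28.15 kHz, appears at 8.75 kHz.
76.95 kHz mod fs = 20.65 kHz.
20.65 kHz ≤ fs/2 = 28.15 kHz, appears at 20.65 kHz.
65.05 kHz and 177.65 kHz both map to 8.75 kHz.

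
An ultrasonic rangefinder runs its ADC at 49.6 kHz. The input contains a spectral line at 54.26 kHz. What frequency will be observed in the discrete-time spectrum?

54.26 kHz mod fs = 4.66 kHz.
4.66 kHz ≤ fs/2 = 24.8 kHz, appears at 4.66 kHz.

4.66 kHz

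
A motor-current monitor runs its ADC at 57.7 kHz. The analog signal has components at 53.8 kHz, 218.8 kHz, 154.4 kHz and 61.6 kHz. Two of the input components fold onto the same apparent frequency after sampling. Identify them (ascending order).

fs/2 = 28.85 kHz.
53.8 kHz > fs/2 = 28.85 kHz, folds to fs − 53.8 kHz = 3.9 kHz.
218.8 kHz mod fs = 45.7 kHz.
45.7 kHz > fs/2 = 28.85 kHz, folds to fs − 45.7 kHz = 12 kHz.
154.4 kHz mod fs = 39 kHz.
39 kHz > fs/2 = 28.85 kHz, folds to fs − 39 kHz = 18.7 kHz.
61.6 kHz mod fs = 3.9 kHz.
3.9 kHz ≤ fs/2 = 28.85 kHz, appears at 3.9 kHz.
53.8 kHz and 61.6 kHz both map to 3.9 kHz.

53.8 kHz, 61.6 kHz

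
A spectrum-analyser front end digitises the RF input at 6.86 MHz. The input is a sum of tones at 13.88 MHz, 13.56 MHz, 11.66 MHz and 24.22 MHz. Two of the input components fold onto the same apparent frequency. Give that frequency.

fs/2 = 3.43 MHz.
13.88 MHz mod fs = 0.16 MHz.
0.16 MHz ≤ fs/2 = 3.43 MHz, appears at 0.16 MHz.
13.56 MHz mod fs = 6.7 MHz.
6.7 MHz > fs/2 = 3.43 MHz, folds to fs − 6.7 MHz = 0.16 MHz.
11.66 MHz mod fs = 4.8 MHz.
4.8 MHz > fs/2 = 3.43 MHz, folds to fs − 4.8 MHz = 2.06 MHz.
24.22 MHz mod fs = 3.64 MHz.
3.64 MHz > fs/2 = 3.43 MHz, folds to fs − 3.64 MHz = 3.22 MHz.
13.56 MHz and 13.88 MHz both map to 0.16 MHz.

0.16 MHz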